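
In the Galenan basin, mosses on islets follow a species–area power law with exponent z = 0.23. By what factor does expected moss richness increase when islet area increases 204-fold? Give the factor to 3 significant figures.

S₂/S₁ = (A₂/A₁)^z = 204^0.23
ln(S₂/S₁) = 0.23 × ln 204 = 0.23 × 5.3181 = 1.2232
S₂/S₁ = e^1.2232 ≈ 3.398

3.40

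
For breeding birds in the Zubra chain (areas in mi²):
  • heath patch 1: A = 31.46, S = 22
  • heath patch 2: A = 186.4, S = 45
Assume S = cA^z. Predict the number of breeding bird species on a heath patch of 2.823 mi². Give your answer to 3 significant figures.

8.34

z = ln(45/22) / ln(186.4/31.46) = 0.7156 / 1.7792 = 0.4022
c = 22 / 31.46^0.4022 = 22 / 4.003 = 5.495
S₃ = 5.495 × 2.823^0.4022 = 5.495 × 1.518 ≈ 8.342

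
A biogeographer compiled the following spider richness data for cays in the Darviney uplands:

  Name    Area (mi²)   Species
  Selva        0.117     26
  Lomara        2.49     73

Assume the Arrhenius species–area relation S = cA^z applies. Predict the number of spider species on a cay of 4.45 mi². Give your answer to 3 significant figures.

88.8

z = ln(73/26) / ln(2.49/0.117) = 1.0324 / 3.0579 = 0.3376
c = 26 / 0.117^0.3376 = 26 / 0.4846 = 53.65
S₃ = 53.65 × 4.45^0.3376 = 53.65 × 1.655 ≈ 88.81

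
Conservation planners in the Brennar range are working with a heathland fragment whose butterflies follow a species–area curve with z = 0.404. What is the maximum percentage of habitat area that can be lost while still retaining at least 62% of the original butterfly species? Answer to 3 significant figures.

69.4%

Need (A_new/A_old)^0.404 = 0.62, so A_new/A_old = 0.62^(1/0.404) = 0.62^2.475
ln(A_new/A_old) = ln 0.62 / 0.404 = -0.4780 / 0.404 = -1.1833
A_new/A_old = e^-1.1833 ≈ 0.3063
Fraction that can be lost = 1 − 0.3063 = 0.6937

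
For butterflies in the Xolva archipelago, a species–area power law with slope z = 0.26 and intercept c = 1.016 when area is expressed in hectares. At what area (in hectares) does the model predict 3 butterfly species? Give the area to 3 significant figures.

3 = 1.016 × A^0.26  ⇒  A^0.26 = 3/1.016 = 2.953
ln A = ln(2.953) / 0.26 = 1.0827 / 0.26 = 4.1644
A = e^4.1644 ≈ 64.35 hectares

64.4 hectares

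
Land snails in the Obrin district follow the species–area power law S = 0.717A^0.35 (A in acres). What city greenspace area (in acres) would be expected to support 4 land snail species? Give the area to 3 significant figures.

4 = 0.717 × A^0.35  ⇒  A^0.35 = 4/0.717 = 5.579
ln A = ln(5.579) / 0.35 = 1.7190 / 0.35 = 4.9114
A = e^4.9114 ≈ 135.8 acres

136 acres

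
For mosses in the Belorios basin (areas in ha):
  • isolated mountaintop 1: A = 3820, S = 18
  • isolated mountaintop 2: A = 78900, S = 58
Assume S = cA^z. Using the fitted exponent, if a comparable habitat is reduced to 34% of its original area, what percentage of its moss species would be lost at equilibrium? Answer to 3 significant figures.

z = ln(58/18) / ln(78900/3820) = 1.1701 / 3.0279 = 0.3864
S_new/S_old = (A_new/A_old)^z = 0.34^0.3864 = exp(0.3864 × -1.0788) = 0.6591
Fraction lost = 1 − 0.6591 = 0.3409

34.1%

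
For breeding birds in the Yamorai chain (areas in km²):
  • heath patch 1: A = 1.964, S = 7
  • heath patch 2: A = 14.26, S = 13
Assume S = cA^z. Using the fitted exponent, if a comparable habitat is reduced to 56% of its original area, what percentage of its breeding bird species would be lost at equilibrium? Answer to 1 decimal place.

16.6%

z = ln(13/7) / ln(14.26/1.964) = 0.6190 / 1.9825 = 0.3123
S_new/S_old = (A_new/A_old)^z = 0.56^0.3123 = exp(0.3123 × -0.5798) = 0.8344
Fraction lost = 1 − 0.8344 = 0.1656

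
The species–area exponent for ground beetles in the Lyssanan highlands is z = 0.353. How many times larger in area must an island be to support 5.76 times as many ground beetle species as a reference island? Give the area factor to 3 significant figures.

143

(A₂/A₁)^0.353 = 5.76, so A₂/A₁ = 5.76^(1/0.353) = 5.76^2.833
ln(A₂/A₁) = ln 5.76 / 0.353 = 1.7509 / 0.353 = 4.9602
A₂/A₁ = e^4.9602 ≈ 142.6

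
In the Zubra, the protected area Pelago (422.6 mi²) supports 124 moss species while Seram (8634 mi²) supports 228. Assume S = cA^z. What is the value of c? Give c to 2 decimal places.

36.59

z = ln(S₂/S₁) / ln(A₂/A₁) = ln(228/124) / ln(8634/422.6) = 0.6091 / 3.0170 = 0.2019
c = S₁ / A₁^z = 124 / 422.6^0.2019 = 124 / 3.389 = 36.59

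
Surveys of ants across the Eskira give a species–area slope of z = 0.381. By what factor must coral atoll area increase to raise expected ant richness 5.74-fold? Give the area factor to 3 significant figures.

(A₂/A₁)^0.381 = 5.74, so A₂/A₁ = 5.74^(1/0.381) = 5.74^2.625
ln(A₂/A₁) = ln 5.74 / 0.381 = 1.7475 / 0.381 = 4.5865
A₂/A₁ = e^4.5865 ≈ 98.15

98.2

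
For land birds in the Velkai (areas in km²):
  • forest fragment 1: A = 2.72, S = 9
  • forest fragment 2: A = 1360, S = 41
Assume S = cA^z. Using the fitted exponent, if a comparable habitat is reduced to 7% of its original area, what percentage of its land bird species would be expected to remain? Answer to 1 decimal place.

52.3%

z = ln(41/9) / ln(1360/2.72) = 1.5163 / 6.2146 = 0.2440
S_new/S_old = (A_new/A_old)^z = 0.07^0.2440 = exp(0.2440 × -2.6593) = 0.5226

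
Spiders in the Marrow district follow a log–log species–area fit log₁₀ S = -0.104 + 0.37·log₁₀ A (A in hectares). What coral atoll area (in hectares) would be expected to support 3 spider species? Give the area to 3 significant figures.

3 = 0.787 × A^0.37  ⇒  A^0.37 = 3/0.787 = 3.812
ln A = ln(3.812) / 0.37 = 1.3381 / 0.37 = 3.6164
A = e^3.6164 ≈ 37.2 hectares

37.2 hectares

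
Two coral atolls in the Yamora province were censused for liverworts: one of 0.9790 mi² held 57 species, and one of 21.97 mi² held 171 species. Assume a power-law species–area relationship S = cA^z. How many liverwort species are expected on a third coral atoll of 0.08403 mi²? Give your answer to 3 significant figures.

z = ln(171/57) / ln(21.97/0.979) = 1.0986 / 3.1109 = 0.3531
c = 57 / 0.979^0.3531 = 57 / 0.9925 = 57.43
S₃ = 57.43 × 0.08403^0.3531 = 57.43 × 0.417 ≈ 23.95

23.9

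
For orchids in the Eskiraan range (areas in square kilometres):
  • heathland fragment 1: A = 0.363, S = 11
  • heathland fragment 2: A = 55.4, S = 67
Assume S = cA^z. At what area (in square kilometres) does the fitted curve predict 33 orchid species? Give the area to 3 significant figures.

z = ln(67/11) / ln(55.4/0.363) = 1.8068 / 5.0279 = 0.3594
c = 11 / 0.363^0.3594 = 11 / 0.6948 = 15.83
A = (33/15.83)^(1/0.3594) ⇒ ln A = ln(2.084)/0.3594 = 2.0439
A = e^2.0439 ≈ 7.72 square kilometres

7.72 square kilometres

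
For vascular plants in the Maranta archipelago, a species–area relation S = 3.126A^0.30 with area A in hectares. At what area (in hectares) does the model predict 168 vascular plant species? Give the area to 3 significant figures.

586000 hectares

168 = 3.126 × A^0.3  ⇒  A^0.3 = 168/3.126 = 53.74
ln A = ln(53.74) / 0.3 = 3.9842 / 0.3 = 13.2807
A = e^13.2807 ≈ 585780 hectares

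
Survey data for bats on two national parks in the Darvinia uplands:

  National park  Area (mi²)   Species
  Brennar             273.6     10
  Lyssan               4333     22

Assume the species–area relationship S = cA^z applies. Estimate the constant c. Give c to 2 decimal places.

z = ln(S₂/S₁) / ln(A₂/A₁) = ln(22/10) / ln(4333/273.6) = 0.7885 / 2.7623 = 0.2854
c = S₁ / A₁^z = 10 / 273.6^0.2854 = 10 / 4.962 = 2.015

2.02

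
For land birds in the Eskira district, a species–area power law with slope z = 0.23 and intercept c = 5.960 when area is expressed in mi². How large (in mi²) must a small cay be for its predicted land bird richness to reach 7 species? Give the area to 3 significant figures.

2.01 mi²

7 = 5.96 × A^0.23  ⇒  A^0.23 = 7/5.96 = 1.174
ln A = ln(1.174) / 0.23 = 0.1608 / 0.23 = 0.6993
A = e^0.6993 ≈ 2.012 mi²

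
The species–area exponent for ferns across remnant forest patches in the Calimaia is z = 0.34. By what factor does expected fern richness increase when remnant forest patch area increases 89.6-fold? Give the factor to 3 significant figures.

S₂/S₁ = (A₂/A₁)^z = 89.6^0.34
ln(S₂/S₁) = 0.34 × ln 89.6 = 0.34 × 4.4954 = 1.5284
S₂/S₁ = e^1.5284 ≈ 4.611

4.61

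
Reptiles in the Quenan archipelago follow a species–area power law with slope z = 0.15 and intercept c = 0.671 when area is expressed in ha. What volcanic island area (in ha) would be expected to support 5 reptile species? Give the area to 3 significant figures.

5 = 0.671 × A^0.15  ⇒  A^0.15 = 5/0.671 = 7.452
ln A = ln(7.452) / 0.15 = 2.0084 / 0.15 = 13.3895
A = e^13.3895 ≈ 653105 ha

653000 ha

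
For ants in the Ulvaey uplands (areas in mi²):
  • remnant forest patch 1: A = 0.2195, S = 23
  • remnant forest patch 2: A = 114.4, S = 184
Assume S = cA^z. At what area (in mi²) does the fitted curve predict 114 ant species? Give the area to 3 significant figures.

27.1 mi²

z = ln(184/23) / ln(114.4/0.2195) = 2.0794 / 6.2561 = 0.3324
c = 23 / 0.2195^0.3324 = 23 / 0.6041 = 38.07
A = (114/38.07)^(1/0.3324) ⇒ ln A = ln(2.994)/0.3324 = 3.2994
A = e^3.2994 ≈ 27.1 mi²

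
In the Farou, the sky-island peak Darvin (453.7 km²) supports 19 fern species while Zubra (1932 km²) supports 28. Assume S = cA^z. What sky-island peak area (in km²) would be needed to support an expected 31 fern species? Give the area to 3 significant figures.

2830 km²

z = ln(28/19) / ln(1932/453.7) = 0.3878 / 1.4489 = 0.2676
c = 19 / 453.7^0.2676 = 19 / 5.141 = 3.696
A = (31/3.696)^(1/0.2676) ⇒ ln A = ln(8.388)/0.2676 = 7.9466
A = e^7.9466 ≈ 2826 km²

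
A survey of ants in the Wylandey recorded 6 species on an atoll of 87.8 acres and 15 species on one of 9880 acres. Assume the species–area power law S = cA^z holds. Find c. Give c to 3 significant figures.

2.52

z = ln(S₂/S₁) / ln(A₂/A₁) = ln(15/6) / ln(9880/87.8) = 0.9163 / 4.7232 = 0.1940
c = S₁ / A₁^z = 6 / 87.8^0.1940 = 6 / 2.383 = 2.518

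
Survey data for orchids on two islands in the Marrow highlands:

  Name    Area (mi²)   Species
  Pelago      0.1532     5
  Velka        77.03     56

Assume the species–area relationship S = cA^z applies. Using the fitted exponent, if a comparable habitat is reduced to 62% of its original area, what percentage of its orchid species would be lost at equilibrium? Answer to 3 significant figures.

z = ln(56/5) / ln(77.03/0.1532) = 2.4159 / 6.2202 = 0.3884
S_new/S_old = (A_new/A_old)^z = 0.62^0.3884 = exp(0.3884 × -0.4780) = 0.8305
Fraction lost = 1 − 0.8305 = 0.1695

16.9%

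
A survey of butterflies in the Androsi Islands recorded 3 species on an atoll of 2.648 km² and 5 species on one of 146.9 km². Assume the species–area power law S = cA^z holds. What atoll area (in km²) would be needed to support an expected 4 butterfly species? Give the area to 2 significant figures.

25 km²

z = ln(5/3) / ln(146.9/2.648) = 0.5108 / 4.0159 = 0.1272
c = 3 / 2.648^0.1272 = 3 / 1.132 = 2.65
A = (4/2.65)^(1/0.1272) ⇒ ln A = ln(1.509)/0.1272 = 3.2355
A = e^3.2355 ≈ 25.42 km²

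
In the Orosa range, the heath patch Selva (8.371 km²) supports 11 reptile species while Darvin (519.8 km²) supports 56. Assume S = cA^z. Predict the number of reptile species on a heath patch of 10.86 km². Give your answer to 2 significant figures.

12

z = ln(56/11) / ln(519.8/8.371) = 1.6275 / 4.1287 = 0.3942
c = 11 / 8.371^0.3942 = 11 / 2.311 = 4.76
S₃ = 4.76 × 10.86^0.3942 = 4.76 × 2.56 ≈ 12.19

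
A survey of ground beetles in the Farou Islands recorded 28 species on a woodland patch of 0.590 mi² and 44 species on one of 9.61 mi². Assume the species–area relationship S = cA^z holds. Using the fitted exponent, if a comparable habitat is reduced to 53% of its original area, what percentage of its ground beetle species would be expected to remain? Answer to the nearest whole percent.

90%

z = ln(44/28) / ln(9.61/0.59) = 0.4520 / 2.7904 = 0.1620
S_new/S_old = (A_new/A_old)^z = 0.53^0.1620 = exp(0.1620 × -0.6349) = 0.9023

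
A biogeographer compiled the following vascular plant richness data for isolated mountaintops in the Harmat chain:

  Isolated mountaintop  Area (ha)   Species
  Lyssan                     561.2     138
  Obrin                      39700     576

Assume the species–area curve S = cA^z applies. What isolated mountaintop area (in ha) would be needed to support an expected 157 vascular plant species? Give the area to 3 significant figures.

z = ln(576/138) / ln(39700/561.2) = 1.4289 / 4.2590 = 0.3355
c = 138 / 561.2^0.3355 = 138 / 8.362 = 16.5
A = (157/16.5)^(1/0.3355) ⇒ ln A = ln(9.513)/0.3355 = 6.7146
A = e^6.7146 ≈ 824.3 ha

824 ha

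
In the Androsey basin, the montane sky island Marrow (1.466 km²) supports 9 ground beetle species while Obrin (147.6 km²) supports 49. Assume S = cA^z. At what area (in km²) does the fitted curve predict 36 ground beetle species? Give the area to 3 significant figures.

z = ln(49/9) / ln(147.6/1.466) = 1.6946 / 4.6120 = 0.3674
c = 9 / 1.466^0.3674 = 9 / 1.151 = 7.82
A = (36/7.82)^(1/0.3674) ⇒ ln A = ln(4.604)/0.3674 = 4.1554
A = e^4.1554 ≈ 63.78 km²

63.8 km²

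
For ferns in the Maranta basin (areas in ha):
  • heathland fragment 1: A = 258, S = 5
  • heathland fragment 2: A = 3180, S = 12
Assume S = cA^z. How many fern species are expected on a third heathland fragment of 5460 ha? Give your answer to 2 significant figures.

14

z = ln(12/5) / ln(3180/258) = 0.8755 / 2.5117 = 0.3486
c = 5 / 258^0.3486 = 5 / 6.928 = 0.7217
S₃ = 0.7217 × 5460^0.3486 = 0.7217 × 20.07 ≈ 14.49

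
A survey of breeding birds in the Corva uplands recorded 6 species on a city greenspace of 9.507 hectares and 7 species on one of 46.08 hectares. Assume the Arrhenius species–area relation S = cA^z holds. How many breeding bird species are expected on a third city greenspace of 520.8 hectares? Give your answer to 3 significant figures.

8.87

z = ln(7/6) / ln(46.08/9.507) = 0.1542 / 1.5784 = 0.0977
c = 6 / 9.507^0.0977 = 6 / 1.246 = 4.815
S₃ = 4.815 × 520.8^0.0977 = 4.815 × 1.842 ≈ 8.871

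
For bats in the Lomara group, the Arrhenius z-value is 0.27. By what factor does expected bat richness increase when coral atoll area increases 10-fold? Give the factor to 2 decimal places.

S₂/S₁ = (A₂/A₁)^z = 10^0.27
ln(S₂/S₁) = 0.27 × ln 10 = 0.27 × 2.3026 = 0.6217
S₂/S₁ = e^0.6217 ≈ 1.862

1.86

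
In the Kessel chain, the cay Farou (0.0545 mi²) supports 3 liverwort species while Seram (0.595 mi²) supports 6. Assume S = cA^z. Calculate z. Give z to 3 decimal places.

0.290

Taking logs: ln S = ln c + z ln A, so z = (ln S₂ − ln S₁)/(ln A₂ − ln A₁).
z = ln(6/3) / ln(0.595/0.0545) = ln(2) / ln(10.92) = 0.6931 / 2.3904 = 0.2900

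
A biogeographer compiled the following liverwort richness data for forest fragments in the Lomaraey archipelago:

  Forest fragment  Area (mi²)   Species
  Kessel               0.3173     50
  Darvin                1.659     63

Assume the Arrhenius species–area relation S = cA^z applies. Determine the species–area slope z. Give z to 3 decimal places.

0.140

Taking logs: ln S = ln c + z ln A, so z = (ln S₂ − ln S₁)/(ln A₂ − ln A₁).
z = ln(63/50) / ln(1.659/0.3173) = ln(1.26) / ln(5.228) = 0.2311 / 1.6541 = 0.1397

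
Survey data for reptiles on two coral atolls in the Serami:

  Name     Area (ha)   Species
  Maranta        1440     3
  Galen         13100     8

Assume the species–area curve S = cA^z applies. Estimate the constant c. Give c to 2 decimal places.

0.12

z = ln(S₂/S₁) / ln(A₂/A₁) = ln(8/3) / ln(13100/1440) = 0.9808 / 2.2080 = 0.4442
c = S₁ / A₁^z = 3 / 1440^0.4442 = 3 / 25.29 = 0.1186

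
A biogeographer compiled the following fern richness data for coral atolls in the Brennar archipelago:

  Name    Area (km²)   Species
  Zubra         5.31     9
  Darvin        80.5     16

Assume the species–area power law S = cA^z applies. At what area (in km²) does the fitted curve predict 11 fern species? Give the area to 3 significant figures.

z = ln(16/9) / ln(80.5/5.31) = 0.5754 / 2.7187 = 0.2116
c = 9 / 5.31^0.2116 = 9 / 1.424 = 6.321
A = (11/6.321)^(1/0.2116) ⇒ ln A = ln(1.74)/0.2116 = 2.6178
A = e^2.6178 ≈ 13.71 km²

13.7 km²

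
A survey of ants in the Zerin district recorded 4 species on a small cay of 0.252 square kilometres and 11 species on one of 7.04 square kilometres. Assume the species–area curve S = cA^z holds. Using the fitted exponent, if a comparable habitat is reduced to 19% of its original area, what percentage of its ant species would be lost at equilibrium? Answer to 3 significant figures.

39.6%

z = ln(11/4) / ln(7.04/0.252) = 1.0116 / 3.3299 = 0.3038
S_new/S_old = (A_new/A_old)^z = 0.19^0.3038 = exp(0.3038 × -1.6607) = 0.6038
Fraction lost = 1 − 0.6038 = 0.3962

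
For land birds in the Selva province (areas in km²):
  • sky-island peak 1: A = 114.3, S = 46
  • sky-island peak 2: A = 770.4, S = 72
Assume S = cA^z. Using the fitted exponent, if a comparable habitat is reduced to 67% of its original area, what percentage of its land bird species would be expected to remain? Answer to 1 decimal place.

91.0%

z = ln(72/46) / ln(770.4/114.3) = 0.4480 / 1.9081 = 0.2348
S_new/S_old = (A_new/A_old)^z = 0.67^0.2348 = exp(0.2348 × -0.4005) = 0.9103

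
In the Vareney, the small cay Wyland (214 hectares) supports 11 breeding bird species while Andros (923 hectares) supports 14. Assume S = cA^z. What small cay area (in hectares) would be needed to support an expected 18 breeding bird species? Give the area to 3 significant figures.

z = ln(14/11) / ln(923/214) = 0.2412 / 1.4617 = 0.1650
c = 11 / 214^0.1650 = 11 / 2.424 = 4.538
A = (18/4.538)^(1/0.1650) ⇒ ln A = ln(3.966)/0.1650 = 8.3508
A = e^8.3508 ≈ 4234 hectares

4230 hectares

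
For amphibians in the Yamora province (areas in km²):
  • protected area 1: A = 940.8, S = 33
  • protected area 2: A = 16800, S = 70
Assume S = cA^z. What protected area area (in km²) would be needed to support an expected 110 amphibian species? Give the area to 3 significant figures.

z = ln(70/33) / ln(16800/940.8) = 0.7520 / 2.8824 = 0.2609
c = 33 / 940.8^0.2609 = 33 / 5.967 = 5.53
A = (110/5.53)^(1/0.2609) ⇒ ln A = ln(19.89)/0.2609 = 11.4616
A = e^11.4616 ≈ 94998 km²

95000 km²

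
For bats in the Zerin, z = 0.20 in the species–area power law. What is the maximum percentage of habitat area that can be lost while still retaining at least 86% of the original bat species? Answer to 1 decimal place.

53.0%

Need (A_new/A_old)^0.2 = 0.86, so A_new/A_old = 0.86^(1/0.2) = 0.86^5
ln(A_new/A_old) = ln 0.86 / 0.2 = -0.1508 / 0.2 = -0.7541
A_new/A_old = e^-0.7541 ≈ 0.4704
Fraction that can be lost = 1 − 0.4704 = 0.5296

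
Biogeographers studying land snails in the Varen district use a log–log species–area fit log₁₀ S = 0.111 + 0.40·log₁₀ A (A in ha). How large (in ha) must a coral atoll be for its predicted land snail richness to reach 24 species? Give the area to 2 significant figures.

24 = 1.291 × A^0.4  ⇒  A^0.4 = 24/1.291 = 18.59
ln A = ln(18.59) / 0.4 = 2.9225 / 0.4 = 7.3062
A = e^7.3062 ≈ 1489 ha

1500 ha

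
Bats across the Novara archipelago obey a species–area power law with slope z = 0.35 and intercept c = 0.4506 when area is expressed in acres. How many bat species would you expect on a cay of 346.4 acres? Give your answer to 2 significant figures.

3.5

S = 0.4506 × 346.4^0.35 = 0.4506 × 7.742 ≈ 3.489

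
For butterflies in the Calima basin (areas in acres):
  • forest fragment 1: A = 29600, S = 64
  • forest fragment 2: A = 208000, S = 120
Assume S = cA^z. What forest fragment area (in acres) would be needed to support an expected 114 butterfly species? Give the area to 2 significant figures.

180000 acres

z = ln(120/64) / ln(208000/29600) = 0.6286 / 1.9498 = 0.3224
c = 64 / 29600^0.3224 = 64 / 27.64 = 2.315
A = (114/2.315)^(1/0.3224) ⇒ ln A = ln(49.24)/0.3224 = 12.0862
A = e^12.0862 ≈ 177406 acres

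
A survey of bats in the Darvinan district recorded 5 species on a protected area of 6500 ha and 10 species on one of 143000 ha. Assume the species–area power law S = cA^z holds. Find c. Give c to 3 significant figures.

z = ln(S₂/S₁) / ln(A₂/A₁) = ln(10/5) / ln(143000/6500) = 0.6931 / 3.0910 = 0.2242
c = S₁ / A₁^z = 5 / 6500^0.2242 = 5 / 7.162 = 0.6981

0.698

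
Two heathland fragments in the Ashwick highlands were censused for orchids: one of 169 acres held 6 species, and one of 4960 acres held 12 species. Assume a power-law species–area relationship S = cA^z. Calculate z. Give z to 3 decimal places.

0.205

Taking logs: ln S = ln c + z ln A, so z = (ln S₂ − ln S₁)/(ln A₂ − ln A₁).
z = ln(12/6) / ln(4960/169) = ln(2) / ln(29.35) = 0.6931 / 3.3793 = 0.2051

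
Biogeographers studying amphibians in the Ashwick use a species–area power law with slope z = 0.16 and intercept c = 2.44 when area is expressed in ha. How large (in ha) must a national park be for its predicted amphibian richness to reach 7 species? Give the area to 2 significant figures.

730 ha

7 = 2.44 × A^0.16  ⇒  A^0.16 = 7/2.44 = 2.869
ln A = ln(2.869) / 0.16 = 1.0539 / 0.16 = 6.5870
A = e^6.5870 ≈ 725.6 ha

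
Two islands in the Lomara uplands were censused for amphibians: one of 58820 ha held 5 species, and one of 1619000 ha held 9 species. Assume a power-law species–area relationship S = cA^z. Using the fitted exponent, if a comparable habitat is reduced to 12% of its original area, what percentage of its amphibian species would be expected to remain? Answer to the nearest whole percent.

z = ln(9/5) / ln(1619000/58820) = 0.5878 / 3.3151 = 0.1773
S_new/S_old = (A_new/A_old)^z = 0.12^0.1773 = exp(0.1773 × -2.1203) = 0.6866

69%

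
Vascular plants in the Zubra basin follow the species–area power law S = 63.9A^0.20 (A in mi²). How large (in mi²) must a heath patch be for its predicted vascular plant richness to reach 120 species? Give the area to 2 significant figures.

120 = 63.9 × A^0.2  ⇒  A^0.2 = 120/63.9 = 1.878
ln A = ln(1.878) / 0.2 = 0.6302 / 0.2 = 3.1509
A = e^3.1509 ≈ 23.36 mi²

23 mi²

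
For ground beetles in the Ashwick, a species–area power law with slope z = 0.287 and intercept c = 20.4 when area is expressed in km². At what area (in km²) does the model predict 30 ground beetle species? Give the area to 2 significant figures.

30 = 20.4 × A^0.287  ⇒  A^0.287 = 30/20.4 = 1.471
ln A = ln(1.471) / 0.287 = 0.3857 / 0.287 = 1.3438
A = e^1.3438 ≈ 3.833 km²

3.8 km²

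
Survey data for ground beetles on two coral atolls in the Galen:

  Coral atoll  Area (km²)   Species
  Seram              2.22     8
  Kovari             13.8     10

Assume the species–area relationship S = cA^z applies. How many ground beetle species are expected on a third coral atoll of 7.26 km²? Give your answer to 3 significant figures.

z = ln(10/8) / ln(13.8/2.22) = 0.2231 / 1.8272 = 0.1221
c = 8 / 2.22^0.1221 = 8 / 1.102 = 7.258
S₃ = 7.258 × 7.26^0.1221 = 7.258 × 1.274 ≈ 9.246

9.25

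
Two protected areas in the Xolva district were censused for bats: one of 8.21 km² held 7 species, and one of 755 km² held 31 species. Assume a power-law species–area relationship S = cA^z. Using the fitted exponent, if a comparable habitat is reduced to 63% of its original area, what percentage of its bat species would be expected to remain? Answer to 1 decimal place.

z = ln(31/7) / ln(755/8.21) = 1.4881 / 4.5214 = 0.3291
S_new/S_old = (A_new/A_old)^z = 0.63^0.3291 = exp(0.3291 × -0.4620) = 0.8589

85.9%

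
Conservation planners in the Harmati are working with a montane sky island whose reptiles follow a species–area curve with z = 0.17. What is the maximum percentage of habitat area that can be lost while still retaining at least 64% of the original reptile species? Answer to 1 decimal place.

92.8%

Need (A_new/A_old)^0.17 = 0.64, so A_new/A_old = 0.64^(1/0.17) = 0.64^5.882
ln(A_new/A_old) = ln 0.64 / 0.17 = -0.4463 / 0.17 = -2.6252
A_new/A_old = e^-2.6252 ≈ 0.07242
Fraction that can be lost = 1 − 0.07242 = 0.9276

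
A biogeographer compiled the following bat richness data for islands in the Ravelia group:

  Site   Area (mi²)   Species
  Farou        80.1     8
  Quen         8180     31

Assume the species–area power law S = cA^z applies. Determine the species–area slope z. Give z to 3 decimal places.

Taking logs: ln S = ln c + z ln A, so z = (ln S₂ − ln S₁)/(ln A₂ − ln A₁).
z = ln(31/8) / ln(8180/80.1) = ln(3.875) / ln(102.1) = 1.3545 / 4.6262 = 0.2928

0.293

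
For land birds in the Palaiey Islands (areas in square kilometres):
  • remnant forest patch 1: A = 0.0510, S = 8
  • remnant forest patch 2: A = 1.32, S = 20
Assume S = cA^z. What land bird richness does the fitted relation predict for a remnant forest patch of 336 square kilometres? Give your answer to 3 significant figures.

z = ln(20/8) / ln(1.32/0.051) = 0.9163 / 3.2536 = 0.2816
c = 8 / 0.051^0.2816 = 8 / 0.4325 = 18.5
S₃ = 18.5 × 336^0.2816 = 18.5 × 5.146 ≈ 95.18

95.2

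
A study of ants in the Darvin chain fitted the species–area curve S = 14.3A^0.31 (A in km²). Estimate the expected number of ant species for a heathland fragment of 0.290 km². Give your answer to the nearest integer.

S = 14.3 × 0.29^0.31
ln S = ln 14.3 + 0.31 × ln 0.29 = 2.6603 + 0.31 × -1.2379 = 2.2765
S = e^2.2765 ≈ 9.743

10 species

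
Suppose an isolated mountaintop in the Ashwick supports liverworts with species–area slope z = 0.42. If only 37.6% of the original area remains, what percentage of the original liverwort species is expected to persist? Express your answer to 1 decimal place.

66.3%

S_new/S_old = (A_new/A_old)^z = 0.376^0.42
= exp(0.42 × ln 0.376) = exp(0.42 × -0.9782) = exp(-0.4108) ≈ 0.6631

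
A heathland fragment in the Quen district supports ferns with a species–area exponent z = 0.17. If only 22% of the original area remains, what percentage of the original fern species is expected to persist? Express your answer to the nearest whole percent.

S_new/S_old = (A_new/A_old)^z = 0.22^0.17
= exp(0.17 × ln 0.22) = exp(0.17 × -1.5141) = exp(-0.2574) ≈ 0.7731

77%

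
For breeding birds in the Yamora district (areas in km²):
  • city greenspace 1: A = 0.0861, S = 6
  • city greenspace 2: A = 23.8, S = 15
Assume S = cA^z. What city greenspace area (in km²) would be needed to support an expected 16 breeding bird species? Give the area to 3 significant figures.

35.4 km²

z = ln(15/6) / ln(23.8/0.0861) = 0.9163 / 5.6219 = 0.1630
c = 6 / 0.0861^0.1630 = 6 / 0.6705 = 8.948
A = (16/8.948)^(1/0.1630) ⇒ ln A = ln(1.788)/0.1630 = 3.5657
A = e^3.5657 ≈ 35.36 km²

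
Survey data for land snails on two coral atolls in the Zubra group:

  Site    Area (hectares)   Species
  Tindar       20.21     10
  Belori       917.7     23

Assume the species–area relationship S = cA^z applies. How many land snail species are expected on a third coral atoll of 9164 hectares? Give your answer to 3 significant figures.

z = ln(23/10) / ln(917.7/20.21) = 0.8329 / 3.8157 = 0.2183
c = 10 / 20.21^0.2183 = 10 / 1.927 = 5.188
S₃ = 5.188 × 9164^0.2183 = 5.188 × 7.326 ≈ 38.01

38.0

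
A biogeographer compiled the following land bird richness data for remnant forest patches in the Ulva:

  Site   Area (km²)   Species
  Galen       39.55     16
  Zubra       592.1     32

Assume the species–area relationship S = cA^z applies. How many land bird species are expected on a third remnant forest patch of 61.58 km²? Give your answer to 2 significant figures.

18

z = ln(32/16) / ln(592.1/39.55) = 0.6931 / 2.7061 = 0.2561
c = 16 / 39.55^0.2561 = 16 / 2.565 = 6.238
S₃ = 6.238 × 61.58^0.2561 = 6.238 × 2.873 ≈ 17.92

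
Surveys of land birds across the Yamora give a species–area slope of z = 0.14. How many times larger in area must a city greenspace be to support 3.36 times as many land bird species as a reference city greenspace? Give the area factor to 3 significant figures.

(A₂/A₁)^0.14 = 3.36, so A₂/A₁ = 3.36^(1/0.14) = 3.36^7.143
ln(A₂/A₁) = ln 3.36 / 0.14 = 1.2119 / 0.14 = 8.6567
A₂/A₁ = e^8.6567 ≈ 5749

5750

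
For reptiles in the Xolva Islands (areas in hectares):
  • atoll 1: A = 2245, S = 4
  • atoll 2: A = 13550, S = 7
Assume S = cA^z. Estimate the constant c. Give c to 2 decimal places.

0.36

z = ln(S₂/S₁) / ln(A₂/A₁) = ln(7/4) / ln(13550/2245) = 0.5596 / 1.7977 = 0.3113
c = S₁ / A₁^z = 4 / 2245^0.3113 = 4 / 11.05 = 0.3621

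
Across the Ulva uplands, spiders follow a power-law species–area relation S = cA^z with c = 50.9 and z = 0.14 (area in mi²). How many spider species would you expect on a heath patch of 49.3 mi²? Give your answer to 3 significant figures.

87.8

S = 50.9 × 49.3^0.14 = 50.9 × 1.726 ≈ 87.84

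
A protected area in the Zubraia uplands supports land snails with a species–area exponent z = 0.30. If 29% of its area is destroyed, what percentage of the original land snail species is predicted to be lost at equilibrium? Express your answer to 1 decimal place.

9.8%

S_new/S_old = (A_new/A_old)^z = 0.71^0.3
= exp(0.3 × ln 0.71) = exp(0.3 × -0.3425) = exp(-0.1027) ≈ 0.9024
Fraction lost = 1 − 0.9024 = 0.09764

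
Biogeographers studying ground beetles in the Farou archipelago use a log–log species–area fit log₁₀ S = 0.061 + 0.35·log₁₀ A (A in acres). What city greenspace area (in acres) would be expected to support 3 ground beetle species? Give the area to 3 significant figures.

3 = 1.151 × A^0.35  ⇒  A^0.35 = 3/1.151 = 2.607
ln A = ln(2.607) / 0.35 = 0.9582 / 0.35 = 2.7376
A = e^2.7376 ≈ 15.45 acres

15.4 acres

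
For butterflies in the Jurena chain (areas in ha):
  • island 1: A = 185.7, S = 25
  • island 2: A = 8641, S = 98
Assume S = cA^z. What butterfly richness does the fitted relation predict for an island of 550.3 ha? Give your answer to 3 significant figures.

36.8

z = ln(98/25) / ln(8641/185.7) = 1.3661 / 3.8401 = 0.3557
c = 25 / 185.7^0.3557 = 25 / 6.414 = 3.898
S₃ = 3.898 × 550.3^0.3557 = 3.898 × 9.439 ≈ 36.79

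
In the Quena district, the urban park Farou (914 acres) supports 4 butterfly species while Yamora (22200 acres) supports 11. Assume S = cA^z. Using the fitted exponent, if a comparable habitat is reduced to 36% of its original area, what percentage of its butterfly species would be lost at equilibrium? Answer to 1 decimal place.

27.7%

z = ln(11/4) / ln(22200/914) = 1.0116 / 3.1900 = 0.3171
S_new/S_old = (A_new/A_old)^z = 0.36^0.3171 = exp(0.3171 × -1.0217) = 0.7233
Fraction lost = 1 − 0.7233 = 0.2767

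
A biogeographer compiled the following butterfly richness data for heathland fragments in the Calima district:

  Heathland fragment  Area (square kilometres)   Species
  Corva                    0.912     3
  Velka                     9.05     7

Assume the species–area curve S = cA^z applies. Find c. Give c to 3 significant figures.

z = ln(S₂/S₁) / ln(A₂/A₁) = ln(7/3) / ln(9.05/0.912) = 0.8473 / 2.2949 = 0.3692
c = S₁ / A₁^z = 3 / 0.912^0.3692 = 3 / 0.9666 = 3.104

3.10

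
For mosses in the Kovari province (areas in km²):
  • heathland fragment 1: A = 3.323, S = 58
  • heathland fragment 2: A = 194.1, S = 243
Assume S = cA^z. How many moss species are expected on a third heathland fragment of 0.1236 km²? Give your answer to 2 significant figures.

18

z = ln(243/58) / ln(194.1/3.323) = 1.4326 / 4.0675 = 0.3522
c = 58 / 3.323^0.3522 = 58 / 1.526 = 38
S₃ = 38 × 0.1236^0.3522 = 38 × 0.4788 ≈ 18.19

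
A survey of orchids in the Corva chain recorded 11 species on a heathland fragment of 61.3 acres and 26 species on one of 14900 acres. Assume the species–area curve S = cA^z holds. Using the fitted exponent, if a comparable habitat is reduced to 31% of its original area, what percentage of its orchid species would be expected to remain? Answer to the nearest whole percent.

z = ln(26/11) / ln(14900/61.3) = 0.8602 / 5.4933 = 0.1566
S_new/S_old = (A_new/A_old)^z = 0.31^0.1566 = exp(0.1566 × -1.1712) = 0.8324

83%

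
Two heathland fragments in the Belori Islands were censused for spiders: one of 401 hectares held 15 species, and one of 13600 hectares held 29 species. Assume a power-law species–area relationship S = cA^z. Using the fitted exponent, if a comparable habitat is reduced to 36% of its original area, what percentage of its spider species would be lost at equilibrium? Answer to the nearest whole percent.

z = ln(29/15) / ln(13600/401) = 0.6592 / 3.5239 = 0.1871
S_new/S_old = (A_new/A_old)^z = 0.36^0.1871 = exp(0.1871 × -1.0217) = 0.826
Fraction lost = 1 − 0.826 = 0.174

17%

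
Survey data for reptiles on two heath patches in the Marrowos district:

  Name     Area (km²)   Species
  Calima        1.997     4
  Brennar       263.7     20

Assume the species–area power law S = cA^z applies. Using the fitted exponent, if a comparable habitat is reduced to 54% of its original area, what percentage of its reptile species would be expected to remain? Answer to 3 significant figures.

81.6%

z = ln(20/4) / ln(263.7/1.997) = 1.6094 / 4.8832 = 0.3296
S_new/S_old = (A_new/A_old)^z = 0.54^0.3296 = exp(0.3296 × -0.6162) = 0.8162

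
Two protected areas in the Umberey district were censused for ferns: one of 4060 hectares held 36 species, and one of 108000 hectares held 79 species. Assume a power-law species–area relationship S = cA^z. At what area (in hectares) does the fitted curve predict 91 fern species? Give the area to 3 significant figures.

195000 hectares

z = ln(79/36) / ln(108000/4060) = 0.7859 / 3.2809 = 0.2395
c = 36 / 4060^0.2395 = 36 / 7.318 = 4.919
A = (91/4.919)^(1/0.2395) ⇒ ln A = ln(18.5)/0.2395 = 12.1802
A = e^12.1802 ≈ 194897 hectares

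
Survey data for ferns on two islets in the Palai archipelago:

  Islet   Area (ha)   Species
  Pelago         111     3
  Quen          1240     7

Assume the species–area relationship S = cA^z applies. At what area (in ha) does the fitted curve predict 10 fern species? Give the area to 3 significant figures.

3420 ha

z = ln(7/3) / ln(1240/111) = 0.8473 / 2.4133 = 0.3511
c = 3 / 111^0.3511 = 3 / 5.225 = 0.5742
A = (10/0.5742)^(1/0.3511) ⇒ ln A = ln(17.42)/0.3511 = 8.1388
A = e^8.1388 ≈ 3425 ha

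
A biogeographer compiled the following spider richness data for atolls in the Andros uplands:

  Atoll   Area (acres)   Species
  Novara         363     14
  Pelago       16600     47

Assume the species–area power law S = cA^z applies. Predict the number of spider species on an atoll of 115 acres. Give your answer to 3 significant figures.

9.73

z = ln(47/14) / ln(16600/363) = 1.2111 / 3.8228 = 0.3168
c = 14 / 363^0.3168 = 14 / 6.472 = 2.163
S₃ = 2.163 × 115^0.3168 = 2.163 × 4.496 ≈ 9.727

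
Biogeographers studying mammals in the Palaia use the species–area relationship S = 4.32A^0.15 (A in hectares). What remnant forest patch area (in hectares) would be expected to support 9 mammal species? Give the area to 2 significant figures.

9 = 4.32 × A^0.15  ⇒  A^0.15 = 9/4.32 = 2.083
ln A = ln(2.083) / 0.15 = 0.7340 / 0.15 = 4.8931
A = e^4.8931 ≈ 133.4 hectares

130 hectares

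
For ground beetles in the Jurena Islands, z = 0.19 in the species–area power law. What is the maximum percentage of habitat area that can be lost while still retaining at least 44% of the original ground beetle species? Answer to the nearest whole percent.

Need (A_new/A_old)^0.19 = 0.44, so A_new/A_old = 0.44^(1/0.19) = 0.44^5.263
ln(A_new/A_old) = ln 0.44 / 0.19 = -0.8210 / 0.19 = -4.3210
A_new/A_old = e^-4.3210 ≈ 0.01329
Fraction that can be lost = 1 − 0.01329 = 0.9867

99%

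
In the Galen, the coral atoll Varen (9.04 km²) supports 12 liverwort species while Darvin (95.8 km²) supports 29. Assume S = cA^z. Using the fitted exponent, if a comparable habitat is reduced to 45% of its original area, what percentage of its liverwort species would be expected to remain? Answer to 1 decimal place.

z = ln(29/12) / ln(95.8/9.04) = 0.8824 / 2.3606 = 0.3738
S_new/S_old = (A_new/A_old)^z = 0.45^0.3738 = exp(0.3738 × -0.7985) = 0.7419

74.2%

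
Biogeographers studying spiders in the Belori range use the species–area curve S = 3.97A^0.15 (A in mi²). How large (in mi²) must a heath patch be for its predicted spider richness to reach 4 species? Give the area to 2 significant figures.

4 = 3.97 × A^0.15  ⇒  A^0.15 = 4/3.97 = 1.008
ln A = ln(1.008) / 0.15 = 0.0075 / 0.15 = 0.0502
A = e^0.0502 ≈ 1.051 mi²

1.1 mi²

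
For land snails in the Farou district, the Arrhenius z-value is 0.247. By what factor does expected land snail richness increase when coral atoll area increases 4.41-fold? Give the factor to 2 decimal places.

S₂/S₁ = (A₂/A₁)^z = 4.41^0.247
ln(S₂/S₁) = 0.247 × ln 4.41 = 0.247 × 1.4839 = 0.3665
S₂/S₁ = e^0.3665 ≈ 1.443

1.44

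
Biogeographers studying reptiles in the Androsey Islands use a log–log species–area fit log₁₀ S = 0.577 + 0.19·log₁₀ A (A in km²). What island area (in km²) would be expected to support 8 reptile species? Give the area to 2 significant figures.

8 = 3.776 × A^0.19  ⇒  A^0.19 = 8/3.776 = 2.119
ln A = ln(2.119) / 0.19 = 0.7508 / 0.19 = 3.9518
A = e^3.9518 ≈ 52.03 km²

52 km²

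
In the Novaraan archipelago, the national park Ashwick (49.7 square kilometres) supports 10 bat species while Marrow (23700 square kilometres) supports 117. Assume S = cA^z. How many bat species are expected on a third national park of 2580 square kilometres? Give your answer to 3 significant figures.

z = ln(117/10) / ln(23700/49.7) = 2.4596 / 6.1672 = 0.3988
c = 10 / 49.7^0.3988 = 10 / 4.748 = 2.106
S₃ = 2.106 × 2580^0.3988 = 2.106 × 22.94 ≈ 48.31

48.3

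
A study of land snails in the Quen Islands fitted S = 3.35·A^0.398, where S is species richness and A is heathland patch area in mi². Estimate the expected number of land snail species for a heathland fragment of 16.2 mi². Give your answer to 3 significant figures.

10.1

S = 3.35 × 16.2^0.398
ln S = ln 3.35 + 0.398 × ln 16.2 = 1.2090 + 0.398 × 2.7850 = 2.3174
S = e^2.3174 ≈ 10.15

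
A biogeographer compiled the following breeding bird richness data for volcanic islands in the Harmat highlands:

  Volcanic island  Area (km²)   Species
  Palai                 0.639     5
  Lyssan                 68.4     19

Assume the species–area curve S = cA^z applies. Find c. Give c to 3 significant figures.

z = ln(S₂/S₁) / ln(A₂/A₁) = ln(19/5) / ln(68.4/0.639) = 1.3350 / 4.6732 = 0.2857
c = S₁ / A₁^z = 5 / 0.639^0.2857 = 5 / 0.8799 = 5.682

5.68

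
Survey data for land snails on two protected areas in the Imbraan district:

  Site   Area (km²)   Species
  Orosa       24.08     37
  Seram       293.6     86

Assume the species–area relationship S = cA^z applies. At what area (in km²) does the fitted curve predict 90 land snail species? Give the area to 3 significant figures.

336 km²

z = ln(86/37) / ln(293.6/24.08) = 0.8434 / 2.5008 = 0.3373
c = 37 / 24.08^0.3373 = 37 / 2.924 = 12.65
A = (90/12.65)^(1/0.3373) ⇒ ln A = ln(7.112)/0.3373 = 5.8170
A = e^5.8170 ≈ 336 km²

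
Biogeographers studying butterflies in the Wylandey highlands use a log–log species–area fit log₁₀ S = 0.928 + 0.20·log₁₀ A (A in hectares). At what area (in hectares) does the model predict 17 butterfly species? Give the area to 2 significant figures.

17 = 8.472 × A^0.2  ⇒  A^0.2 = 17/8.472 = 2.007
ln A = ln(2.007) / 0.2 = 0.6964 / 0.2 = 3.4821
A = e^3.4821 ≈ 32.53 hectares

33 hectares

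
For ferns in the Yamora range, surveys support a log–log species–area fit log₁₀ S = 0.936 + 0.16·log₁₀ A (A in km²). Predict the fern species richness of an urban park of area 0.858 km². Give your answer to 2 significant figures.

S = 8.63 × 0.858^0.16 = 8.63 × 0.9758 ≈ 8.421

8.4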